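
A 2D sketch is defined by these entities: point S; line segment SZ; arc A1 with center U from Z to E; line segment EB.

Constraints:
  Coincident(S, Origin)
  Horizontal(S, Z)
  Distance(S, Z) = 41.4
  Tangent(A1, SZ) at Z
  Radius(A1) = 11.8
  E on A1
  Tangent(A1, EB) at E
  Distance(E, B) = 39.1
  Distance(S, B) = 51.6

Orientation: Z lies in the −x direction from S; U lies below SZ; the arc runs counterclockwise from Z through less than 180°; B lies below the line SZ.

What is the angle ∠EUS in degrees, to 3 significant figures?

149°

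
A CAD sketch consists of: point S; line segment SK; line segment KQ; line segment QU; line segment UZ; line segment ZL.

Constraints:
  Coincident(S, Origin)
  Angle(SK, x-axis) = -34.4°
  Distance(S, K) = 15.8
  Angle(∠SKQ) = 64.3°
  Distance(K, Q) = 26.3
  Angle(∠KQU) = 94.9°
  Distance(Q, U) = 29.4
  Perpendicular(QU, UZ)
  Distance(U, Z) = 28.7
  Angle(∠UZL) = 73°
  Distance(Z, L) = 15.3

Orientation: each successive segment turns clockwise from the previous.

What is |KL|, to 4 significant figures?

17.13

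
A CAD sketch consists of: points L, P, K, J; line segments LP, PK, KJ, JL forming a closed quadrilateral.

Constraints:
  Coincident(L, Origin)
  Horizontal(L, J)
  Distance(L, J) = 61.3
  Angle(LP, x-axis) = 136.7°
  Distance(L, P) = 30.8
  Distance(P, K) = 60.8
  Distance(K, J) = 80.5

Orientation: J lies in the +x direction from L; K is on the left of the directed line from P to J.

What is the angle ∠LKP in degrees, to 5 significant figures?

26.295°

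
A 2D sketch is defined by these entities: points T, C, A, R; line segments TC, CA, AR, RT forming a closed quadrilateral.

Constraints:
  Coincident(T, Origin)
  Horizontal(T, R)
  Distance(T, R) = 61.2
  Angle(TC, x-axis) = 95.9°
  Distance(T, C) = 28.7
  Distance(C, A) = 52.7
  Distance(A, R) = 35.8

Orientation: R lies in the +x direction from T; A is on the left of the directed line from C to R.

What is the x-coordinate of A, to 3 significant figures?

49.5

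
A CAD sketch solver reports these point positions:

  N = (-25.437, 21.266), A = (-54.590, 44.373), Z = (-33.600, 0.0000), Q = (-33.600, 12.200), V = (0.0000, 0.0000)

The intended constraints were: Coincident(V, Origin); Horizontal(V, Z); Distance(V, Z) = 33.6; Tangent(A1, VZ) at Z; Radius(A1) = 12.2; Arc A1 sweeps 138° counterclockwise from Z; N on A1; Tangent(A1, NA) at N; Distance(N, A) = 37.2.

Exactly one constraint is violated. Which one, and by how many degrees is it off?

Tangent(A1, NA) at N — off by 3.60°.

V = (0.00, 0.00) ✓; V.y = 0.00, Z.y = 0.00 ✓; |VZ| = 33.60 ✓; ∠(QZ, ZV) = 90.00° ✓; |QZ| = 12.20 ✓; bearing(Q→N) − bearing(Q→Z) = 138.0° ✓; |QN| = 12.20 ✓; ∠(QN, NA) = 86.40° ✗; |NA| = 37.20 ✓.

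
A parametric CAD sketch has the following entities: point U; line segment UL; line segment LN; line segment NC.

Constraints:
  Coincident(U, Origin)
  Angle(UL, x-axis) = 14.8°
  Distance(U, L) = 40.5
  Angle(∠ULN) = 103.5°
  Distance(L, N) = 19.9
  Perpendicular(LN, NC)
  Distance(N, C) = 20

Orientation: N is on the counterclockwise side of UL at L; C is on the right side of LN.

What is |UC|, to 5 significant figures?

66.240

U is at the origin; UL runs at 14.8° with length 40.5, so L = 40.5·(cos 14.8°, sin 14.8°) = (39.156, 10.346). ∠ULN = 103.5°, so LN runs at 14.8° + (180° − 103.5°) = 91.300° from the x-axis; with |LN| = 19.9, N = L + 19.9·(cos 91.300°, sin 91.300°) = (38.705, 30.240). The perpendicularity gives NC at right angles to LN; with |NC| = 20.0 on the right of LN, C = N + 20.0·(0.99974, 0.022687) = (58.700, 30.694). Then |UC| = |C − U| = 66.240.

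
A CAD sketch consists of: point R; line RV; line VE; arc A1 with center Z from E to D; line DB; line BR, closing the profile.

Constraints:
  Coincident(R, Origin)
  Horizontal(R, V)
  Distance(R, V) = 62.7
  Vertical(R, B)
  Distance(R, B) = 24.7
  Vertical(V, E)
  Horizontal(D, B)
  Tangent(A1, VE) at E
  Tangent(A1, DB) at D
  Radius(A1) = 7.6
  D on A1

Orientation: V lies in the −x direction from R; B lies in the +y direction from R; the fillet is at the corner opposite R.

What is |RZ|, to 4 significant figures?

57.69

R is at the origin; RV is horizontal with |RV| = 62.7 and V on the −x side, so V = (-62.70, 0.000). RB is vertical with |RB| = 24.7 and B on the +y side, so B = (0.000, 24.70). The virtual corner opposite R is at (-62.70, 24.70). Tangency of A1 to VE means the radius ZE is perpendicular to VE and tangency of A1 to DB means the radius ZD is perpendicular to DB, with radius 7.6, so the center Z sits 7.6 in from both sides at Z = (-55.10, 17.10). Then |RZ| = |Z − R| = 57.69.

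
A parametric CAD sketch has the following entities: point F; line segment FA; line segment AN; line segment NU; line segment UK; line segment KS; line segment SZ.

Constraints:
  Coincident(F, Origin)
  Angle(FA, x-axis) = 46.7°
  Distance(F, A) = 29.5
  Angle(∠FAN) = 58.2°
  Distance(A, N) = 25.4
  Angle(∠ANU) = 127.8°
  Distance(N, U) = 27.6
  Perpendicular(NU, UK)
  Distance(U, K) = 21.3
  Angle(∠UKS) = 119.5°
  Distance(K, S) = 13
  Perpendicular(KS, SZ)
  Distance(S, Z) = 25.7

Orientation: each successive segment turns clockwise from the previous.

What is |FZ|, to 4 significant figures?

20.50

∠UKS = 119.5° gives KS at 82.20° from the x-axis; with |KS| = 13.0, S = (-5.142, 0.7556). The perpendicularity gives SZ at right angles to KS, so SZ runs at -7.800°; with |SZ| = 25.7, Z = (20.32, -2.732). Then |FZ| = |Z − F| = 20.50.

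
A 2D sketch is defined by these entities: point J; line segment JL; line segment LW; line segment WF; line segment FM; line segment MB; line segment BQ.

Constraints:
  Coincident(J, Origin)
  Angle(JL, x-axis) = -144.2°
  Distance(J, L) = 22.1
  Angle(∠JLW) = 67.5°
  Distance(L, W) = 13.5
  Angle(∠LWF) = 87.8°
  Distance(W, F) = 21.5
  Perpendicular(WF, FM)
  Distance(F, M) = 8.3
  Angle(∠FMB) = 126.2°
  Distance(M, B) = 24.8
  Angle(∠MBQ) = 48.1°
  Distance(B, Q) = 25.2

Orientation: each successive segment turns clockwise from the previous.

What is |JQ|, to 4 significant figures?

17.79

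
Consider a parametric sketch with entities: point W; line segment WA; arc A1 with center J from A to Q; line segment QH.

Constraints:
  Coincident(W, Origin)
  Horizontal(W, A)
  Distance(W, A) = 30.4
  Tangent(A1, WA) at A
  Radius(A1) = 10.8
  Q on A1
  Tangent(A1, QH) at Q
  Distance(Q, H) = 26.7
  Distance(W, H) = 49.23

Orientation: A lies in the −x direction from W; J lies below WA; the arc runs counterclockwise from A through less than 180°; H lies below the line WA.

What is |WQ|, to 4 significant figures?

43.03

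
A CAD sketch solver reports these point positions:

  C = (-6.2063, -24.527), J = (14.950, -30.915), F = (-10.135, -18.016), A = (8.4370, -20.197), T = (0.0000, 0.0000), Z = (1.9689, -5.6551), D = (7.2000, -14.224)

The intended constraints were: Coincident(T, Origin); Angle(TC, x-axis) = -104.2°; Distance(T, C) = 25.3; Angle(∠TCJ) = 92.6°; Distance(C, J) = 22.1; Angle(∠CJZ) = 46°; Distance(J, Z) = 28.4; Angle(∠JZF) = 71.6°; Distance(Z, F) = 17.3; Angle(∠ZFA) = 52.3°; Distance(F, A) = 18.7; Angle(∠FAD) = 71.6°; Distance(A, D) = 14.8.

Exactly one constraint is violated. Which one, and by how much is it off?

Distance(A, D) = 14.8 — off by 8.70.

T = (0.00, 0.00) ✓; TC at -104.2° ✓; |TC| = 25.30 ✓; ∠TCJ = 92.60° ✓; |CJ| = 22.10 ✓; ∠CJZ = 46.00° ✓; |JZ| = 28.40 ✓; ∠JZF = 71.60° ✓; |ZF| = 17.30 ✓; ∠ZFA = 52.30° ✓; |FA| = 18.70 ✓; ∠FAD = 71.60° ✓; |AD| = 6.100 ✗.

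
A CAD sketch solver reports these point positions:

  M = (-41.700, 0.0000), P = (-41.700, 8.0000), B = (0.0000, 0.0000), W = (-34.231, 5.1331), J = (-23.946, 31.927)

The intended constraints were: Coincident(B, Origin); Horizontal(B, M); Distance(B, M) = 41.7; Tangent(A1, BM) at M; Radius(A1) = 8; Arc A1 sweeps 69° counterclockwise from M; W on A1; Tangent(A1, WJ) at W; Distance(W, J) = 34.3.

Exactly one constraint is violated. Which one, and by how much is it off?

Distance(W, J) = 34.3 — off by 5.60.

B = (0.00, 0.00) ✓; B.y = 0.00, M.y = 0.00 ✓; |BM| = 41.70 ✓; ∠(PM, MB) = 90.00° ✓; |PM| = 8.000 ✓; bearing(P→W) − bearing(P→M) = 69.00° ✓; |PW| = 8.000 ✓; ∠(PW, WJ) = 90.00° ✓; |WJ| = 28.70 ✗.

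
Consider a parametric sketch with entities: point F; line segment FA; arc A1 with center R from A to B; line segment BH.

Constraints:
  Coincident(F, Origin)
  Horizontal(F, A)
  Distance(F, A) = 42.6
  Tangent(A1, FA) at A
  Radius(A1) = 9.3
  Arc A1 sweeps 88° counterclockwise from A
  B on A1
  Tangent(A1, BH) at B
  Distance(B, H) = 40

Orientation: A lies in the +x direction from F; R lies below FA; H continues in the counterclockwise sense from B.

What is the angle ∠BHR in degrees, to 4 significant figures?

13.09°

On A1, A sits at bearing 90° from R; an 88° counterclockwise sweep puts B at bearing 178°, so B = R + 9.3·(cos 178°, sin 178°) = (33.31, -8.975). Tangency of A1 to BH means the radius RB is perpendicular to BH, so BH runs along (−sin 178°, cos 178°); with |BH| = 40.0, H = (31.91, -48.95). Then cos ∠BHR = HB·HR / (|HB||HR|), giving 13.09°.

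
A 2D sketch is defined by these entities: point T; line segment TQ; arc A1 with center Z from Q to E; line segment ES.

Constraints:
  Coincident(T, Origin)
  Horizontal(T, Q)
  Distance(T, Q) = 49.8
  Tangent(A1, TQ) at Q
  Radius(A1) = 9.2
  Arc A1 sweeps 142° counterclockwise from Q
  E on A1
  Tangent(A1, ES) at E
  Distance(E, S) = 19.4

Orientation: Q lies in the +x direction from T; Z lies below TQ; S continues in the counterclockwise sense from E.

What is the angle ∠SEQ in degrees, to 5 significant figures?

109.00°

On A1, Q sits at bearing 90° from Z; a 142° counterclockwise sweep puts E at bearing 232°, so E = Z + 9.2·(cos 232°, sin 232°) = (44.136, -16.450). Since A1 is tangent to ES there, ZE ⟂ ES, so ES runs along (−sin 232°, cos 232°); with |ES| = 19.4, S = (59.423, -28.394). Then cos ∠SEQ = ES·EQ / (|ES||EQ|), giving 109.00°.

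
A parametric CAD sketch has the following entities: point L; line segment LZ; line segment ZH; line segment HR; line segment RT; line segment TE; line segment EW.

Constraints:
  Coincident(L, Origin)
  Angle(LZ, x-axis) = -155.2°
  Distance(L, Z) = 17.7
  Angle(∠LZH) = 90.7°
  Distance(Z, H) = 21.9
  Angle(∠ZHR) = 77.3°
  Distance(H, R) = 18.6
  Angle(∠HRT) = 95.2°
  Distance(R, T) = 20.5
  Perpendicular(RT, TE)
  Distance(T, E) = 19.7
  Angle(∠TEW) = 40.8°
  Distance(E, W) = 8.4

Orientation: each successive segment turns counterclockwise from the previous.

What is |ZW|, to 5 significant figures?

5.5277

L is at the origin; LZ runs at -155.2° with length 17.7, so Z = (-16.068, -7.4243). ∠LZH = 90.7° gives ZH at -65.900° from the x-axis; with |ZH| = 21.9, H = (-7.1252, -27.415). ∠ZHR = 77.3° gives HR at 36.800° from the x-axis; with |HR| = 18.6, R = (7.7684, -16.274). ∠HRT = 95.2° gives RT at 121.60° from the x-axis; with |RT| = 20.5, T = (-2.9733, 1.1869). RT is perpendicular to TE, so TE runs at -148.40°; with |TE| = 19.7, E = (-19.752, -9.1357). ∠TEW = 40.8° gives EW at -9.2000° from the x-axis; with |EW| = 8.4, W = (-11.460, -10.479). Then |ZW| = |W − Z| = 5.5277.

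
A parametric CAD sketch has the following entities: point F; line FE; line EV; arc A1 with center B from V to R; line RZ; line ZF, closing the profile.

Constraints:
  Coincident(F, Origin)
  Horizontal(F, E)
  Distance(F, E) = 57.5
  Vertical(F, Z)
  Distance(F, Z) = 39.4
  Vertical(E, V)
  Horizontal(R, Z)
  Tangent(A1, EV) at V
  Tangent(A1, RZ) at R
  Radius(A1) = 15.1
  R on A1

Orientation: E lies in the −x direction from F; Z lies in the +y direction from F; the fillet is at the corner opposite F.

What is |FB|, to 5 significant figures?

48.870

FZ is vertical with |FZ| = 39.4 and Z on the +y side, so Z = (0.0000, 39.400). The virtual corner opposite F is at (-57.500, 39.400). The tangent condition forces BV to be normal to EV and since A1 is tangent to RZ there, BR ⟂ RZ, with radius 15.1, so the center B sits 15.1 in from both sides at B = (-42.400, 24.300). Then |FB| = |B − F| = 48.870.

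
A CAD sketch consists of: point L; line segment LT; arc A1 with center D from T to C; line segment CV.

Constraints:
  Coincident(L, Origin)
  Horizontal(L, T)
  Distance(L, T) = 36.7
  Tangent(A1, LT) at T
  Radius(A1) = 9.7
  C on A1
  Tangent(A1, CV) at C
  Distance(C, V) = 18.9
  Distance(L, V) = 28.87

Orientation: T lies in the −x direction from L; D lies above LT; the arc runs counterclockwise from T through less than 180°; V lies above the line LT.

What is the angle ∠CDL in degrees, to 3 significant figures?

13.9°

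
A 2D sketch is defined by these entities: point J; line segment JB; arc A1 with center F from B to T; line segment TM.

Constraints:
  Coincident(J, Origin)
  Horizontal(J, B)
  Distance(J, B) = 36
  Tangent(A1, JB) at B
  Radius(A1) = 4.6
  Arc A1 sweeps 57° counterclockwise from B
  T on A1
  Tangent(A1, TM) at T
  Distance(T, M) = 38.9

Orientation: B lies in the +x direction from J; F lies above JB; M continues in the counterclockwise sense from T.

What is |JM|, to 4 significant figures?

70.23

J is at the origin; JB is horizontal with |JB| = 36.0 and B on the +x side, so B = (36.00, 0.000). Since A1 is tangent to JB there, FB ⟂ JB, so F = B + (0, 4.6) = (36.00, 4.600). On A1, B sits at bearing -90° from F; a 57° counterclockwise sweep puts T at bearing -33°, so T = F + 4.6·(cos -33°, sin -33°) = (39.86, 2.095). Since A1 is tangent to TM there, FT ⟂ TM, so TM runs along (−sin -33°, cos -33°); with |TM| = 38.9, M = (61.04, 34.72). Then |JM| = |M − J| = 70.23.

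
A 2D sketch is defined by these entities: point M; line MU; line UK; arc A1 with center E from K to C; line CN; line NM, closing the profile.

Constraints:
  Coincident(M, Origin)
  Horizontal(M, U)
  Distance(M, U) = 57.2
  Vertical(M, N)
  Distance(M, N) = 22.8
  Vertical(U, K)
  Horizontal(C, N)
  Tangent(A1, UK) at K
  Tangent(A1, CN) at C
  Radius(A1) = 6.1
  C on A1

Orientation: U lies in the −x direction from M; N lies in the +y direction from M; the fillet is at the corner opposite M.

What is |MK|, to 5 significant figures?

59.588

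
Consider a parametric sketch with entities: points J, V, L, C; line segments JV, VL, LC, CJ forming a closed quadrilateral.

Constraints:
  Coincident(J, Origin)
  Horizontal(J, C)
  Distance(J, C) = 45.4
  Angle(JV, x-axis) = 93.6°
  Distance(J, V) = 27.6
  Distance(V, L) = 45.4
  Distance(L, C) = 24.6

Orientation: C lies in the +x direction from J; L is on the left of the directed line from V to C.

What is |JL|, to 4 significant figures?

50.00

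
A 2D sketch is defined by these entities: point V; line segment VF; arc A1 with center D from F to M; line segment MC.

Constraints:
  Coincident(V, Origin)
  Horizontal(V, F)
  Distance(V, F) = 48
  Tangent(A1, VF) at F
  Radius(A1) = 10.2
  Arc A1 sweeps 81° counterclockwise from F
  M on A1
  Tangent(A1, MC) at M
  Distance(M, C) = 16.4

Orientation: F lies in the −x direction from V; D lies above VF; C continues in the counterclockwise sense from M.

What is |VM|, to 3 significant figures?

38.9

V is at the origin; VF is horizontal with |VF| = 48.0 and F on the −x side, so F = (-48.0, 0.00). The tangent condition forces DF to be normal to VF, so D = F + (0, 10.2) = (-48.0, 10.2). On A1, F sits at bearing -90° from D; an 81° counterclockwise sweep puts M at bearing -9°, so M = D + 10.2·(cos -9°, sin -9°) = (-37.9, 8.60). Then |VM| = |M − V| = 38.9.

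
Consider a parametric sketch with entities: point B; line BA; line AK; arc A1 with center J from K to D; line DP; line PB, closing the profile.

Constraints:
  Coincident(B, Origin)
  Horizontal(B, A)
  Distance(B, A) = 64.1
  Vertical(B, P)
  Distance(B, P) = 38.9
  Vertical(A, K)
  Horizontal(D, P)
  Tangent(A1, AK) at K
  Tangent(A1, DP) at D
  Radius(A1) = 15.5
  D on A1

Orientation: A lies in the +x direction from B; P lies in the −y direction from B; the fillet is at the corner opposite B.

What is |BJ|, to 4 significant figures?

53.94

B is at the origin; BA is horizontal with |BA| = 64.1 and A on the +x side, so A = (64.10, 0.000). B and P share the same x with |BP| = 38.9 and P on the −y side, so P = (0.000, -38.90). The virtual corner opposite B is at (64.10, -38.90). The tangent condition forces JK to be normal to AK and tangency of A1 to DP means the radius JD is perpendicular to DP, with radius 15.5, so the center J sits 15.5 in from both sides at J = (48.60, -23.40). Then |BJ| = |J − B| = 53.94.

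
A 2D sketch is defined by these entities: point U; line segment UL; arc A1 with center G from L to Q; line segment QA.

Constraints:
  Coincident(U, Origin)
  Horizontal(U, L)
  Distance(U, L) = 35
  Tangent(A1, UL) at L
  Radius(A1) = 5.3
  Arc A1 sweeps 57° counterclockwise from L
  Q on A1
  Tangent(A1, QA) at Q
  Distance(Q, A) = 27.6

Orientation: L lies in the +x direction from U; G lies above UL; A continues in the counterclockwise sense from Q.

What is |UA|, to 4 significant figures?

60.18

On A1, L sits at bearing -90° from G; a 57° counterclockwise sweep puts Q at bearing -33°, so Q = G + 5.3·(cos -33°, sin -33°) = (39.44, 2.413). Since A1 is tangent to QA there, GQ ⟂ QA, so QA runs along (−sin -33°, cos -33°); with |QA| = 27.6, A = (54.48, 25.56). Then |UA| = |A − U| = 60.18.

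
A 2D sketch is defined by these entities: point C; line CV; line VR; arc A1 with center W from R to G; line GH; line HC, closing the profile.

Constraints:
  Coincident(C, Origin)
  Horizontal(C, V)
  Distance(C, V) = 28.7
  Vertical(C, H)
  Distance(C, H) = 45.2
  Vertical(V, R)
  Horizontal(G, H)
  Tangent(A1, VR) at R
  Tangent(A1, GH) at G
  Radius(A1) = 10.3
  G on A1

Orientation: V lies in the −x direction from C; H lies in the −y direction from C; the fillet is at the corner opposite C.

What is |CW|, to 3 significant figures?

39.5

CH is vertical with |CH| = 45.2 and H on the −y side, so H = (0.00, -45.2). The virtual corner opposite C is at (-28.7, -45.2). Tangency of A1 to VR means the radius WR is perpendicular to VR and A1 meets GH tangentially, so WG is at right angles to GH, with radius 10.3, so the center W sits 10.3 in from both sides at W = (-18.4, -34.9). Then |CW| = |W − C| = 39.5.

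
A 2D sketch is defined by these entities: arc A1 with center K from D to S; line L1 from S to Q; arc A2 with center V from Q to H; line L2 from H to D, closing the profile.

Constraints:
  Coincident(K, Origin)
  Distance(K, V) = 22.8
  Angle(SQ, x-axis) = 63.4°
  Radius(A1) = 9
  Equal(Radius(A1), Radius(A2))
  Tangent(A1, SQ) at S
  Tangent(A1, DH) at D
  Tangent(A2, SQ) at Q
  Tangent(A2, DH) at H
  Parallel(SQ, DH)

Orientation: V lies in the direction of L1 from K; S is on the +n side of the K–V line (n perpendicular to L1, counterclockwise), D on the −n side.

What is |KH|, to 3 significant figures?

24.5

The slot axis is L1's direction at 63.4°, so u = (cos 63.4°, sin 63.4°) = (0.448, 0.894) and n = (−sin 63.4°, cos 63.4°) = (-0.894, 0.448). K is at the origin and V lies 22.8 along u from K, so V = 22.8·u = (10.2, 20.4). Tangency of A1 to both parallel lines with radius 9.0 puts S and D at K ± 9.0·n: S = (-8.05, 4.03), D = (8.05, -4.03). Equal radii place Q and H the same way about V: Q = V + 9.0·n = (2.16, 24.4), H = V − 9.0·n = (18.3, 16.4). Then |KH| = |H − K| = 24.5.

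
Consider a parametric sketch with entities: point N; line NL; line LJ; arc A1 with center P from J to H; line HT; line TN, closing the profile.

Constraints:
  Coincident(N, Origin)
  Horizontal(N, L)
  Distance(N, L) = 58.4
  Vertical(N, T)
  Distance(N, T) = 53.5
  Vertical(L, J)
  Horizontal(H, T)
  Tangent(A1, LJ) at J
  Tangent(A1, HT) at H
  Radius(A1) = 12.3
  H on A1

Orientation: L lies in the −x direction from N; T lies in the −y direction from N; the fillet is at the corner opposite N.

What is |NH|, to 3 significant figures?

70.6

N is at the origin; N and L share the same y with |NL| = 58.4 and L on the −x side, so L = (-58.4, 0.00). NT is vertical with |NT| = 53.5 and T on the −y side, so T = (0.00, -53.5). The virtual corner opposite N is at (-58.4, -53.5). A1 meets LJ tangentially, so PJ is at right angles to LJ and the tangent condition forces PH to be normal to HT, with radius 12.3, so the center P sits 12.3 in from both sides at P = (-46.1, -41.2). That places the tangent points at J = (-58.4, -41.2) on LJ and H = (-46.1, -53.5) on HT. Then |NH| = |H − N| = 70.6.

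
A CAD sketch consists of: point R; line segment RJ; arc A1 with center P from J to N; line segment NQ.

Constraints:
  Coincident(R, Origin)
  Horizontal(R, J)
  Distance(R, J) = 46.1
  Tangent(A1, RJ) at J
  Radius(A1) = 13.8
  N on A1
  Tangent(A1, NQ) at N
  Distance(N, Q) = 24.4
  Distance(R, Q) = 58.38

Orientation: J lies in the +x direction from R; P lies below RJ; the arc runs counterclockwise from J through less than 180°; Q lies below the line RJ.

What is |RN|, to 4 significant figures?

37.84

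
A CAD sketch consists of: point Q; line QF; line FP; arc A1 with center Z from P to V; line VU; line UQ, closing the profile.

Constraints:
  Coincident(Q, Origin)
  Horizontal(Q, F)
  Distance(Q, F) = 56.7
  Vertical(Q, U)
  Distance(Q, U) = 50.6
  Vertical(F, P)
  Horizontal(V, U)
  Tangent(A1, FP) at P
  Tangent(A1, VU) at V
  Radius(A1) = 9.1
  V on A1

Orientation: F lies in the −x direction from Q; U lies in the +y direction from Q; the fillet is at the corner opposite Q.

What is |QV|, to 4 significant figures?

69.47

The virtual corner opposite Q is at (-56.70, 50.60). Tangency of A1 to FP means the radius ZP is perpendicular to FP and tangency of A1 to VU means the radius ZV is perpendicular to VU, with radius 9.1, so the center Z sits 9.1 in from both sides at Z = (-47.60, 41.50). That places the tangent points at P = (-56.70, 41.50) on FP and V = (-47.60, 50.60) on VU. Then |QV| = |V − Q| = 69.47.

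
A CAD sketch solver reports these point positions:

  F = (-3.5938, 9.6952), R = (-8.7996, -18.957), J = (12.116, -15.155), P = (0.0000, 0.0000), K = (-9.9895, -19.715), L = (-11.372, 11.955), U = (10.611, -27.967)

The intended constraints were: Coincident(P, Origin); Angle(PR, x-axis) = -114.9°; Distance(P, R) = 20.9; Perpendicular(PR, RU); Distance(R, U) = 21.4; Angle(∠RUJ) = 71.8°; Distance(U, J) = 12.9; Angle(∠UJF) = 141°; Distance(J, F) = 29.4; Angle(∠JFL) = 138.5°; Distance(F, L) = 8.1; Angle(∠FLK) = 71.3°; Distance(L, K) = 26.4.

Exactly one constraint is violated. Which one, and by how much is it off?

Distance(L, K) = 26.4 — off by 5.30.

P = (0.00, 0.00) ✓; PR at -114.9° ✓; |PR| = 20.90 ✓; ∠(PR, RU) = 90.00° ✓; |RU| = 21.40 ✓; ∠RUJ = 71.80° ✓; |UJ| = 12.90 ✓; ∠UJF = 141.0° ✓; |JF| = 29.40 ✓; ∠JFL = 138.5° ✓; |FL| = 8.100 ✓; ∠FLK = 71.30° ✓; |LK| = 31.70 ✗.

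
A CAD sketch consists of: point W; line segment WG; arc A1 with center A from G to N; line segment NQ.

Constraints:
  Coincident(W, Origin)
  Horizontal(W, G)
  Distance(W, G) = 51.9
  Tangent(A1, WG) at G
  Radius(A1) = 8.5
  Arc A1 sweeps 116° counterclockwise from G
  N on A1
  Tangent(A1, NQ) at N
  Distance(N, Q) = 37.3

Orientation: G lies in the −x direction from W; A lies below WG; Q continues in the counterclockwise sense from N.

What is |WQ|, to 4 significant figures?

62.92

W is at the origin; W and G share the same y with |WG| = 51.9 and G on the −x side, so G = (-51.90, 0.000). Since A1 is tangent to WG there, AG ⟂ WG, so A = G + (0, -8.5) = (-51.90, -8.500). On A1, G sits at bearing 90° from A; a 116° counterclockwise sweep puts N at bearing 206°, so N = A + 8.5·(cos 206°, sin 206°) = (-59.54, -12.23). Since A1 is tangent to NQ there, AN ⟂ NQ, so NQ runs along (−sin 206°, cos 206°); with |NQ| = 37.3, Q = (-43.19, -45.75). Then |WQ| = |Q − W| = 62.92.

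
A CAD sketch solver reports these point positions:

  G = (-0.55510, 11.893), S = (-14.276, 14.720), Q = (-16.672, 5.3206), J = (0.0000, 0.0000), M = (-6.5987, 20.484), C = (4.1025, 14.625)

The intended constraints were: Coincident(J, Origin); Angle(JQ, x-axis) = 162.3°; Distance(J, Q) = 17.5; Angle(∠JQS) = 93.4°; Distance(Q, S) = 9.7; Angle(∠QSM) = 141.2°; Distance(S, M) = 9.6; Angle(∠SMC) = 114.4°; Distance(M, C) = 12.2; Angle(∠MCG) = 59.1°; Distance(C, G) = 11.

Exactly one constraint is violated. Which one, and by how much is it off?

Distance(C, G) = 11 — off by 5.60.

J = (0.00, 0.00) ✓; JQ at 162.3° ✓; |JQ| = 17.50 ✓; ∠JQS = 93.40° ✓; |QS| = 9.700 ✓; ∠QSM = 141.2° ✓; |SM| = 9.600 ✓; ∠SMC = 114.4° ✓; |MC| = 12.20 ✓; ∠MCG = 59.10° ✓; |CG| = 5.400 ✗.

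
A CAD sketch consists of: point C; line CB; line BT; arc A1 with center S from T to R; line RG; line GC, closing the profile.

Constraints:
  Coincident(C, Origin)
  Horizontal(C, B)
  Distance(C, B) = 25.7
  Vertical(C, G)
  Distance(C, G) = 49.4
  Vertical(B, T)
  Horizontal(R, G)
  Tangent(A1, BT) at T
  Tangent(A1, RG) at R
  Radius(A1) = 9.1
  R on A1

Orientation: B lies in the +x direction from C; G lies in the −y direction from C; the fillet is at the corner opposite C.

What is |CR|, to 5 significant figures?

52.114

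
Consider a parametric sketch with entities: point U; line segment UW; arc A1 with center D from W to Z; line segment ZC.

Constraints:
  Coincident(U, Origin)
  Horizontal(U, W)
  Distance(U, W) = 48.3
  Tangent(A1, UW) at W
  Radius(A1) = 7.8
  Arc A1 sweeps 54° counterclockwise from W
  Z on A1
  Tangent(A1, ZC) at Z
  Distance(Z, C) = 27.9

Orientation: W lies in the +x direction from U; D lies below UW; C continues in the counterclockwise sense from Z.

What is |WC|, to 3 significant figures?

34.4

U is at the origin; U and W share the same y with |UW| = 48.3 and W on the +x side, so W = (48.3, 0.00). A1 meets UW tangentially, so DW is at right angles to UW, so D = W + (0, -7.8) = (48.3, -7.80). On A1, W sits at bearing 90° from D; a 54° counterclockwise sweep puts Z at bearing 144°, so Z = D + 7.8·(cos 144°, sin 144°) = (42.0, -3.22). A1 meets ZC tangentially, so DZ is at right angles to ZC, so ZC runs along (−sin 144°, cos 144°); with |ZC| = 27.9, C = (25.6, -25.8). Then |WC| = |C − W| = 34.4.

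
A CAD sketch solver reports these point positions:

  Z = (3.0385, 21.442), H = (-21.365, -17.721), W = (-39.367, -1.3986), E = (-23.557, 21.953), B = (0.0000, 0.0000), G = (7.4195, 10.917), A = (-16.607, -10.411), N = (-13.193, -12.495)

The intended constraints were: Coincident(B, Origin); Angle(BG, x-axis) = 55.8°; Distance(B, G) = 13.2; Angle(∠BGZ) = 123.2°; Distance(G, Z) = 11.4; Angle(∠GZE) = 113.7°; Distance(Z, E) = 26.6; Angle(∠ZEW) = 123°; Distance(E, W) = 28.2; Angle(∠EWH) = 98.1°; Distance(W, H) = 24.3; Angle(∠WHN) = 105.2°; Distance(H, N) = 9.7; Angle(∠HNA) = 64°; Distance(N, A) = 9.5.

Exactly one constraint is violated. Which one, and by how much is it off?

Distance(N, A) = 9.5 — off by 5.50.

B = (0.00, 0.00) ✓; BG at 55.80° ✓; |BG| = 13.20 ✓; ∠BGZ = 123.2° ✓; |GZ| = 11.40 ✓; ∠GZE = 113.7° ✓; |ZE| = 26.60 ✓; ∠ZEW = 123.0° ✓; |EW| = 28.20 ✓; ∠EWH = 98.10° ✓; |WH| = 24.30 ✓; ∠WHN = 105.2° ✓; |HN| = 9.700 ✓; ∠HNA = 64.00° ✓; |NA| = 4.000 ✗.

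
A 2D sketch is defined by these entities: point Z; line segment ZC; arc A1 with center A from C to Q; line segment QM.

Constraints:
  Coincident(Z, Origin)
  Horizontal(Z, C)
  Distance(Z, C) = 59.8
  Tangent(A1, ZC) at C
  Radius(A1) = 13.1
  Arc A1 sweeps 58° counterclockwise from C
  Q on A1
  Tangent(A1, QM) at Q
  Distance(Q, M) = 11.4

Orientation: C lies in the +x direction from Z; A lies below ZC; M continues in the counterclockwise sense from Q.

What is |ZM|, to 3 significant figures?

45.5

On A1, C sits at bearing 90° from A; a 58° counterclockwise sweep puts Q at bearing 148°, so Q = A + 13.1·(cos 148°, sin 148°) = (48.7, -6.16). Tangency of A1 to QM means the radius AQ is perpendicular to QM, so QM runs along (−sin 148°, cos 148°); with |QM| = 11.4, M = (42.6, -15.8). Then |ZM| = |M − Z| = 45.5.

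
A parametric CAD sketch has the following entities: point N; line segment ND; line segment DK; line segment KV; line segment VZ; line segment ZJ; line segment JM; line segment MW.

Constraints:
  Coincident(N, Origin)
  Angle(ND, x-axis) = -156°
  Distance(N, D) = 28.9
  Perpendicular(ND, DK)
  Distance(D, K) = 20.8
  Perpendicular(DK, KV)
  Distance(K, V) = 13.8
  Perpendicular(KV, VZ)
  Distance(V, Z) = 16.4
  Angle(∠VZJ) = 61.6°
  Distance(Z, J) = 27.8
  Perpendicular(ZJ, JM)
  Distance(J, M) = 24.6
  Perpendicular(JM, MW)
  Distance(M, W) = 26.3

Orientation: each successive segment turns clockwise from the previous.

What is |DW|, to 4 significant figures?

36.06

N is at the origin; ND runs at -156.0° with length 28.9, so D = (-26.40, -11.75). ND ⟂ DK, so DK runs at 114.0°; with |DK| = 20.8, K = (-34.86, 7.247). DK ⟂ KV, so KV runs at 24.00°; with |KV| = 13.8, V = (-22.25, 12.86). The perpendicularity gives VZ at right angles to KV, so VZ runs at -66.00°; with |VZ| = 16.4, Z = (-15.58, -2.122). ∠VZJ = 61.6° gives ZJ at 175.6° from the x-axis; with |ZJ| = 27.8, J = (-43.30, 0.01067). ZJ ⟂ JM, so JM runs at 85.60°; with |JM| = 24.6, M = (-41.41, 24.54). The perpendicularity gives MW at right angles to JM, so MW runs at -4.400°; with |MW| = 26.3, W = (-15.19, 22.52). Then |DW| = |W − D| = 36.06.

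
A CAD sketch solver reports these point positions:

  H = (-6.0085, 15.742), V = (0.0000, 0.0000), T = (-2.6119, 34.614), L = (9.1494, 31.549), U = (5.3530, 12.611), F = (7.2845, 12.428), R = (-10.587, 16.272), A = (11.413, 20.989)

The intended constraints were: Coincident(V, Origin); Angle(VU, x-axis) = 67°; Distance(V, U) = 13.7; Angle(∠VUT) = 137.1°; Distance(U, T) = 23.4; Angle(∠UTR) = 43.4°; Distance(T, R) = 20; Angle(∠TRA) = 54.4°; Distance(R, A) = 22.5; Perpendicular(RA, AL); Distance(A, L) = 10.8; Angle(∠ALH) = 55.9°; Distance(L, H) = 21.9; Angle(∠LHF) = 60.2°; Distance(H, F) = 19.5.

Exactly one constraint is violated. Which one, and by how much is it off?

Distance(H, F) = 19.5 — off by 5.80.

V = (0.00, 0.00) ✓; VU at 67.00° ✓; |VU| = 13.70 ✓; ∠VUT = 137.1° ✓; |UT| = 23.40 ✓; ∠UTR = 43.40° ✓; |TR| = 20.00 ✓; ∠TRA = 54.40° ✓; |RA| = 22.50 ✓; ∠(RA, AL) = 90.00° ✓; |AL| = 10.80 ✓; ∠ALH = 55.90° ✓; |LH| = 21.90 ✓; ∠LHF = 60.20° ✓; |HF| = 13.70 ✗.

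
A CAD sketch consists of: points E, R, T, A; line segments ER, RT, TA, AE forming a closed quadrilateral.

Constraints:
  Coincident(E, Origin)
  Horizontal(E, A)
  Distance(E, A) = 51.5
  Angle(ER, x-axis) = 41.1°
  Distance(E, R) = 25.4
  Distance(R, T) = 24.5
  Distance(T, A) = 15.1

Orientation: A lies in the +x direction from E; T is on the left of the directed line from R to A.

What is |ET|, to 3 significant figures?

45.1

Checks: |RT| = 24.50 ✓; |TA| = 15.10 ✓.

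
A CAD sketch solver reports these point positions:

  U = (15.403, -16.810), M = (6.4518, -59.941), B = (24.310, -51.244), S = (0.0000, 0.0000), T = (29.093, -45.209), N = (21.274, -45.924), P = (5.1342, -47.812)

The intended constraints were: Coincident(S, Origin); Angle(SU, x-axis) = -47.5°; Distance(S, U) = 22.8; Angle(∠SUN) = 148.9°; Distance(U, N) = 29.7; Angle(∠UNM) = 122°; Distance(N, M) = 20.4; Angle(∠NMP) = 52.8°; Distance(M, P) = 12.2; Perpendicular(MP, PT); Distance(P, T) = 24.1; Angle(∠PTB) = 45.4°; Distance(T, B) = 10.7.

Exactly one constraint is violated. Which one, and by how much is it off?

Distance(T, B) = 10.7 — off by 3.00.

S = (0.00, 0.00) ✓; SU at -47.50° ✓; |SU| = 22.80 ✓; ∠SUN = 148.9° ✓; |UN| = 29.70 ✓; ∠UNM = 122.0° ✓; |NM| = 20.40 ✓; ∠NMP = 52.80° ✓; |MP| = 12.20 ✓; ∠(MP, PT) = 90.00° ✓; |PT| = 24.10 ✓; ∠PTB = 45.40° ✓; |TB| = 7.701 ✗.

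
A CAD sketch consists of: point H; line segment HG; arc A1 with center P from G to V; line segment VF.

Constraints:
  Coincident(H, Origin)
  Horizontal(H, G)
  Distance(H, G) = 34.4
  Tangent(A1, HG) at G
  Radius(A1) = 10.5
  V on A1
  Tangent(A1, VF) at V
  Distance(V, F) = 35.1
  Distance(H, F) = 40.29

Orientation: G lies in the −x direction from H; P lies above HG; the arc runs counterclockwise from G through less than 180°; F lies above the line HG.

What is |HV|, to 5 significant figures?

25.546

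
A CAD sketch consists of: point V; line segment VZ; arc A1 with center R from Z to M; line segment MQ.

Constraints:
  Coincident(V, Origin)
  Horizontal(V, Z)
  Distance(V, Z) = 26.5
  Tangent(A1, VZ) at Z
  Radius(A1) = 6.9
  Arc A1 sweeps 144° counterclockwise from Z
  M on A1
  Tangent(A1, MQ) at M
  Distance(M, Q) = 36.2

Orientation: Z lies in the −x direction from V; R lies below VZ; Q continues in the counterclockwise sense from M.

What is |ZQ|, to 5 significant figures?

42.147

On A1, Z sits at bearing 90° from R; a 144° counterclockwise sweep puts M at bearing 234°, so M = R + 6.9·(cos 234°, sin 234°) = (-30.556, -12.482). The tangent condition forces RM to be normal to MQ, so MQ runs along (−sin 234°, cos 234°); with |MQ| = 36.2, Q = (-1.2693, -33.760). Then |ZQ| = |Q − Z| = 42.147.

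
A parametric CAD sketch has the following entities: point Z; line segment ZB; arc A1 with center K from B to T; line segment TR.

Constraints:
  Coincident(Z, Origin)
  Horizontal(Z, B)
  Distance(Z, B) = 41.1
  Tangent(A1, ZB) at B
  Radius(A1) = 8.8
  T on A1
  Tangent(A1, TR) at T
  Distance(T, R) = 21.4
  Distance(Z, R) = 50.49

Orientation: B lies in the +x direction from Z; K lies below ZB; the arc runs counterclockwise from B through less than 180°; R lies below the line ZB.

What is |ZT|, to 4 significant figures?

34.66

Checks: ∠(KB, BZ) = 90.00° ✓; |KB| = 8.800 ✓; |KT| = 8.800 ✓; ∠(KT, TR) = 90.00° ✓; |TR| = 21.40 ✓; |ZR| = 50.49 ✓.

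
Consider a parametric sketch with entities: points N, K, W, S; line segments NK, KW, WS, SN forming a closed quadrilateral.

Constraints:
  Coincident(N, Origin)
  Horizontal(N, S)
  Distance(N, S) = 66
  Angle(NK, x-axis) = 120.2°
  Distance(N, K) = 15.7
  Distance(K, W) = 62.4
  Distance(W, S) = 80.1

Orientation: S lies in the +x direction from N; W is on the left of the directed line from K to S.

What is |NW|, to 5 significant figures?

71.542

N is at the origin; NS is horizontal with |NS| = 66.0 and S in +x, so S = (66.0, 0). NK runs at 120.2° with |NK| = 15.7, so K = (-7.8974, 13.569). W is determined by |KW| = 62.4 and |WS| = 80.1 together: it lies at the intersection of circle(K, 62.4) and circle(S, 80.1). With |KS| = 75.133, the foot of the radical line on KS is 20.781 from K and the perpendicular offset is √(62.4² − 20.781²) = 58.838. Taking the left-of-KS solution: W = (23.168, 67.686).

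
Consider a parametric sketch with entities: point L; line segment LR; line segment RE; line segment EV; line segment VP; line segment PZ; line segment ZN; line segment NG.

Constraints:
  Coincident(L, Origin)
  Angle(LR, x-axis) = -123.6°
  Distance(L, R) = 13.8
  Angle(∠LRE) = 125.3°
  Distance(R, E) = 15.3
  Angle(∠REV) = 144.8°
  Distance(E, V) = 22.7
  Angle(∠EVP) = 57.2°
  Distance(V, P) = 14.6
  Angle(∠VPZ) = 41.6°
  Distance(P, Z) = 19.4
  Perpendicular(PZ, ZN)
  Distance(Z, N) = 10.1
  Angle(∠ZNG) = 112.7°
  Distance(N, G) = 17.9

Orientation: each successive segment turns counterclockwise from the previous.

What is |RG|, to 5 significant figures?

43.705

L is at the origin; LR runs at -123.6° with length 13.8, so R = (-7.6368, -11.494). ∠LRE = 125.3° gives RE at -68.900° from the x-axis; with |RE| = 15.3, E = (-2.1289, -25.769). ∠REV = 144.8° gives EV at -33.700° from the x-axis; with |EV| = 22.7, V = (16.757, -38.363). ∠EVP = 57.2° gives VP at 89.100° from the x-axis; with |VP| = 14.6, P = (16.986, -23.765). ∠VPZ = 41.6° gives PZ at -132.50° from the x-axis; with |PZ| = 19.4, Z = (3.8794, -38.068). PZ ⟂ ZN, so ZN runs at -42.500°; with |ZN| = 10.1, N = (11.326, -44.892). ∠ZNG = 112.7° gives NG at 24.800° from the x-axis; with |NG| = 17.9, G = (27.575, -37.384). Then |RG| = |G − R| = 43.705.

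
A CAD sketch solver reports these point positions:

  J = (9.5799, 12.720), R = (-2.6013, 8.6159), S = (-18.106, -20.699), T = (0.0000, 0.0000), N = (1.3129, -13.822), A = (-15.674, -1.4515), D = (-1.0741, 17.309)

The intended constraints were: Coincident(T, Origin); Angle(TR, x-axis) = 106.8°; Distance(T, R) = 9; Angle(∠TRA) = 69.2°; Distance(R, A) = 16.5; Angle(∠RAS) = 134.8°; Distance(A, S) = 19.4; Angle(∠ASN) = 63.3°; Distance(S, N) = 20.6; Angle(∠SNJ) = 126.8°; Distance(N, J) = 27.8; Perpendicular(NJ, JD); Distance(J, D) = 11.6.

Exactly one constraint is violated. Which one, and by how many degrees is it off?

Perpendicular(NJ, JD) — off by 6.00°.

T = (0.00, 0.00) ✓; TR at 106.8° ✓; |TR| = 9.000 ✓; ∠TRA = 69.20° ✓; |RA| = 16.50 ✓; ∠RAS = 134.8° ✓; |AS| = 19.40 ✓; ∠ASN = 63.30° ✓; |SN| = 20.60 ✓; ∠SNJ = 126.8° ✓; |NJ| = 27.80 ✓; ∠(NJ, JD) = 84.00° ✗; |JD| = 11.60 ✓.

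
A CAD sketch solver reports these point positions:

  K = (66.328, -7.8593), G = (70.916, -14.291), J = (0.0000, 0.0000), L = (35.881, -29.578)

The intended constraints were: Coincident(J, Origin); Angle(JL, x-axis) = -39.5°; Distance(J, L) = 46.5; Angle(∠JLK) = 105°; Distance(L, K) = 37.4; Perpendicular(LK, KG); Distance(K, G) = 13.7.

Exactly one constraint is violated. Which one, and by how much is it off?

Distance(K, G) = 13.7 — off by 5.80.

J = (0.00, 0.00) ✓; JL at -39.50° ✓; |JL| = 46.50 ✓; ∠JLK = 105.0° ✓; |LK| = 37.40 ✓; ∠(LK, KG) = 90.00° ✓; |KG| = 7.900 ✗.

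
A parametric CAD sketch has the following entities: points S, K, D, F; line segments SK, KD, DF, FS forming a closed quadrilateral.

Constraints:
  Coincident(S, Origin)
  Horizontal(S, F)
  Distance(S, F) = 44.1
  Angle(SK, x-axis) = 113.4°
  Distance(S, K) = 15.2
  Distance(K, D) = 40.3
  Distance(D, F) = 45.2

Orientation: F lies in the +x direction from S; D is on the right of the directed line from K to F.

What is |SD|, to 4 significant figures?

25.23

Checks: |SF| = 44.10 ✓; |SK| = 15.20 ✓; |KD| = 40.30 ✓; |DF| = 45.20 ✓.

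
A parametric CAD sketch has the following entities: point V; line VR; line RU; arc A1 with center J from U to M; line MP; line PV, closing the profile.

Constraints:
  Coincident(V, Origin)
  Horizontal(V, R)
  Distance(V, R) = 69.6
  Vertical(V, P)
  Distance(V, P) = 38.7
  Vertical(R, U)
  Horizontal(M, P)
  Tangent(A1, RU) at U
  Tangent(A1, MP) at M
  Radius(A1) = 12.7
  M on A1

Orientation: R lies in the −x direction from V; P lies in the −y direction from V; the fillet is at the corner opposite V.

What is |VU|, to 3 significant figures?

74.3

V is at the origin; VR is horizontal with |VR| = 69.6 and R on the −x side, so R = (-69.6, 0.00). V and P share the same x with |VP| = 38.7 and P on the −y side, so P = (0.00, -38.7). The virtual corner opposite V is at (-69.6, -38.7). A1 meets RU tangentially, so JU is at right angles to RU and tangency of A1 to MP means the radius JM is perpendicular to MP, with radius 12.7, so the center J sits 12.7 in from both sides at J = (-56.9, -26.0). That places the tangent points at U = (-69.6, -26.0) on RU and M = (-56.9, -38.7) on MP. Then |VU| = |U − V| = 74.3.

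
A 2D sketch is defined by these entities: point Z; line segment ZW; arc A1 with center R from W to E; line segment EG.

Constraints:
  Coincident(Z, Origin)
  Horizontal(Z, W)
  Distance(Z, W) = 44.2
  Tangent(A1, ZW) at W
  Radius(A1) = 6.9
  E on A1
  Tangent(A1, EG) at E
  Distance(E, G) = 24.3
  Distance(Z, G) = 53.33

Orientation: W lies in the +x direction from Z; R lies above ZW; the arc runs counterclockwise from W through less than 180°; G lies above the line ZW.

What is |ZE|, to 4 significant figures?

51.53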